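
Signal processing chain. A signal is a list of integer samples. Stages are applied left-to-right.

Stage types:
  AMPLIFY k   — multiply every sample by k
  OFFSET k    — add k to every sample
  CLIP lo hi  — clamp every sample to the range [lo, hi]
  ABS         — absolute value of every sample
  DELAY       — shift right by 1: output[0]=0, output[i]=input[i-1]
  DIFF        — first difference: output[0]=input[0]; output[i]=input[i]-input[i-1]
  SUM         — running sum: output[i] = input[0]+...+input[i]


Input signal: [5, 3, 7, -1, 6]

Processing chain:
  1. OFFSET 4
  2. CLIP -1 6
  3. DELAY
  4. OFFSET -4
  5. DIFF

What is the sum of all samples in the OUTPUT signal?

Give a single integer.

Input: [5, 3, 7, -1, 6]
Stage 1 (OFFSET 4): 5+4=9, 3+4=7, 7+4=11, -1+4=3, 6+4=10 -> [9, 7, 11, 3, 10]
Stage 2 (CLIP -1 6): clip(9,-1,6)=6, clip(7,-1,6)=6, clip(11,-1,6)=6, clip(3,-1,6)=3, clip(10,-1,6)=6 -> [6, 6, 6, 3, 6]
Stage 3 (DELAY): [0, 6, 6, 6, 3] = [0, 6, 6, 6, 3] -> [0, 6, 6, 6, 3]
Stage 4 (OFFSET -4): 0+-4=-4, 6+-4=2, 6+-4=2, 6+-4=2, 3+-4=-1 -> [-4, 2, 2, 2, -1]
Stage 5 (DIFF): s[0]=-4, 2--4=6, 2-2=0, 2-2=0, -1-2=-3 -> [-4, 6, 0, 0, -3]
Output sum: -1

Answer: -1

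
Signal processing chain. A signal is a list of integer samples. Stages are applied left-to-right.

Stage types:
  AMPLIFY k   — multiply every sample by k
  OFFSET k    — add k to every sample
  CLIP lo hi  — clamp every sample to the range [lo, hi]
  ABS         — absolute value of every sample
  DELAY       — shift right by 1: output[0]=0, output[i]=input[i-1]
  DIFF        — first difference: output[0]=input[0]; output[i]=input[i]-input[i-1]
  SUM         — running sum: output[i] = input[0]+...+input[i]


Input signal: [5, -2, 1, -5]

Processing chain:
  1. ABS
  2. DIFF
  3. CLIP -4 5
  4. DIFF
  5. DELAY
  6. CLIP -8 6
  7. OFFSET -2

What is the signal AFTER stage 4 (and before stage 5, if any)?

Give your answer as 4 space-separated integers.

Input: [5, -2, 1, -5]
Stage 1 (ABS): |5|=5, |-2|=2, |1|=1, |-5|=5 -> [5, 2, 1, 5]
Stage 2 (DIFF): s[0]=5, 2-5=-3, 1-2=-1, 5-1=4 -> [5, -3, -1, 4]
Stage 3 (CLIP -4 5): clip(5,-4,5)=5, clip(-3,-4,5)=-3, clip(-1,-4,5)=-1, clip(4,-4,5)=4 -> [5, -3, -1, 4]
Stage 4 (DIFF): s[0]=5, -3-5=-8, -1--3=2, 4--1=5 -> [5, -8, 2, 5]

Answer: 5 -8 2 5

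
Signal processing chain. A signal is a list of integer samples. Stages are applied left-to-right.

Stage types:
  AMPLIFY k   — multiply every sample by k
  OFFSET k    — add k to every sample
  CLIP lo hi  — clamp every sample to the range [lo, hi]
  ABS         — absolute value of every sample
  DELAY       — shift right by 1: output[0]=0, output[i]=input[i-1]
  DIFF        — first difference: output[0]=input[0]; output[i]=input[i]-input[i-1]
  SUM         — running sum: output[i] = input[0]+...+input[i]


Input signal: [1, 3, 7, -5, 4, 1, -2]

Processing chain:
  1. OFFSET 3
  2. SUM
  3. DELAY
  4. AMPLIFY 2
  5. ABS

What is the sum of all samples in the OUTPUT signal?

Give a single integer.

Answer: 212

Derivation:
Input: [1, 3, 7, -5, 4, 1, -2]
Stage 1 (OFFSET 3): 1+3=4, 3+3=6, 7+3=10, -5+3=-2, 4+3=7, 1+3=4, -2+3=1 -> [4, 6, 10, -2, 7, 4, 1]
Stage 2 (SUM): sum[0..0]=4, sum[0..1]=10, sum[0..2]=20, sum[0..3]=18, sum[0..4]=25, sum[0..5]=29, sum[0..6]=30 -> [4, 10, 20, 18, 25, 29, 30]
Stage 3 (DELAY): [0, 4, 10, 20, 18, 25, 29] = [0, 4, 10, 20, 18, 25, 29] -> [0, 4, 10, 20, 18, 25, 29]
Stage 4 (AMPLIFY 2): 0*2=0, 4*2=8, 10*2=20, 20*2=40, 18*2=36, 25*2=50, 29*2=58 -> [0, 8, 20, 40, 36, 50, 58]
Stage 5 (ABS): |0|=0, |8|=8, |20|=20, |40|=40, |36|=36, |50|=50, |58|=58 -> [0, 8, 20, 40, 36, 50, 58]
Output sum: 212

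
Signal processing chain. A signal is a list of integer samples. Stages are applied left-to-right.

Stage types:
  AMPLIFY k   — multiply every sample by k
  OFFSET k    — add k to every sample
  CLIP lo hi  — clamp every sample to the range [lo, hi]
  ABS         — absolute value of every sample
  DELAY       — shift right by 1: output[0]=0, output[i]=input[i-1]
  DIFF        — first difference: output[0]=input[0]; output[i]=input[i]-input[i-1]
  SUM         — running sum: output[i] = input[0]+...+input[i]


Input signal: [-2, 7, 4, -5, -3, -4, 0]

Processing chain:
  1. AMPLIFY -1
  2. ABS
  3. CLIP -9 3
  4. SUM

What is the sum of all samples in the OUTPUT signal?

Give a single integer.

Input: [-2, 7, 4, -5, -3, -4, 0]
Stage 1 (AMPLIFY -1): -2*-1=2, 7*-1=-7, 4*-1=-4, -5*-1=5, -3*-1=3, -4*-1=4, 0*-1=0 -> [2, -7, -4, 5, 3, 4, 0]
Stage 2 (ABS): |2|=2, |-7|=7, |-4|=4, |5|=5, |3|=3, |4|=4, |0|=0 -> [2, 7, 4, 5, 3, 4, 0]
Stage 3 (CLIP -9 3): clip(2,-9,3)=2, clip(7,-9,3)=3, clip(4,-9,3)=3, clip(5,-9,3)=3, clip(3,-9,3)=3, clip(4,-9,3)=3, clip(0,-9,3)=0 -> [2, 3, 3, 3, 3, 3, 0]
Stage 4 (SUM): sum[0..0]=2, sum[0..1]=5, sum[0..2]=8, sum[0..3]=11, sum[0..4]=14, sum[0..5]=17, sum[0..6]=17 -> [2, 5, 8, 11, 14, 17, 17]
Output sum: 74

Answer: 74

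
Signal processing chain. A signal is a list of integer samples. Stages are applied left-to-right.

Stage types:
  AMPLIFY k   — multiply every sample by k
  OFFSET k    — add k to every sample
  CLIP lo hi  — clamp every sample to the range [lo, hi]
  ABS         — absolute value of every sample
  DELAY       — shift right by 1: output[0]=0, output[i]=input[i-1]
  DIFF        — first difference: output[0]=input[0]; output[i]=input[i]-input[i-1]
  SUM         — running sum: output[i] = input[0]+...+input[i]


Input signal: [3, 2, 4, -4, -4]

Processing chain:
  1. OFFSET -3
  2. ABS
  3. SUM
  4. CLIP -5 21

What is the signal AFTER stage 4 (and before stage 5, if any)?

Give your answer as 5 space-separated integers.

Answer: 0 1 2 9 16

Derivation:
Input: [3, 2, 4, -4, -4]
Stage 1 (OFFSET -3): 3+-3=0, 2+-3=-1, 4+-3=1, -4+-3=-7, -4+-3=-7 -> [0, -1, 1, -7, -7]
Stage 2 (ABS): |0|=0, |-1|=1, |1|=1, |-7|=7, |-7|=7 -> [0, 1, 1, 7, 7]
Stage 3 (SUM): sum[0..0]=0, sum[0..1]=1, sum[0..2]=2, sum[0..3]=9, sum[0..4]=16 -> [0, 1, 2, 9, 16]
Stage 4 (CLIP -5 21): clip(0,-5,21)=0, clip(1,-5,21)=1, clip(2,-5,21)=2, clip(9,-5,21)=9, clip(16,-5,21)=16 -> [0, 1, 2, 9, 16]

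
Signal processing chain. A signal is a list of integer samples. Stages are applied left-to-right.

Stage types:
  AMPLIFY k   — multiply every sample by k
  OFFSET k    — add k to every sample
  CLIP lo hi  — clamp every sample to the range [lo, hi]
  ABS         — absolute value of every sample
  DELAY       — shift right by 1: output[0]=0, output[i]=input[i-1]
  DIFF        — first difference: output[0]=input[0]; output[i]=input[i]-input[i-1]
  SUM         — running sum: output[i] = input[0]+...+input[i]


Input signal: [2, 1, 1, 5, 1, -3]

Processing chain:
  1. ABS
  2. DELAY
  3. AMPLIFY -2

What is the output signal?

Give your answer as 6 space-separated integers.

Input: [2, 1, 1, 5, 1, -3]
Stage 1 (ABS): |2|=2, |1|=1, |1|=1, |5|=5, |1|=1, |-3|=3 -> [2, 1, 1, 5, 1, 3]
Stage 2 (DELAY): [0, 2, 1, 1, 5, 1] = [0, 2, 1, 1, 5, 1] -> [0, 2, 1, 1, 5, 1]
Stage 3 (AMPLIFY -2): 0*-2=0, 2*-2=-4, 1*-2=-2, 1*-2=-2, 5*-2=-10, 1*-2=-2 -> [0, -4, -2, -2, -10, -2]

Answer: 0 -4 -2 -2 -10 -2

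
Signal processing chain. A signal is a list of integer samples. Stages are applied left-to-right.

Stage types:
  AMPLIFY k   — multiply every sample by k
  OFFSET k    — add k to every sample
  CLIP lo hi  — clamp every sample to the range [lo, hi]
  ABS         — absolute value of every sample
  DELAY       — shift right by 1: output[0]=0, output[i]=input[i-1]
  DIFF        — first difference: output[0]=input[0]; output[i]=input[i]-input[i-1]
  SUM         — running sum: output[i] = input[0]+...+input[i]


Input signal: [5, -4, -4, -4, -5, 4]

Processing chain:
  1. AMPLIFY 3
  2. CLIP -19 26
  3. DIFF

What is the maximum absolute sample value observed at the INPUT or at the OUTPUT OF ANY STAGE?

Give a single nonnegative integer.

Input: [5, -4, -4, -4, -5, 4] (max |s|=5)
Stage 1 (AMPLIFY 3): 5*3=15, -4*3=-12, -4*3=-12, -4*3=-12, -5*3=-15, 4*3=12 -> [15, -12, -12, -12, -15, 12] (max |s|=15)
Stage 2 (CLIP -19 26): clip(15,-19,26)=15, clip(-12,-19,26)=-12, clip(-12,-19,26)=-12, clip(-12,-19,26)=-12, clip(-15,-19,26)=-15, clip(12,-19,26)=12 -> [15, -12, -12, -12, -15, 12] (max |s|=15)
Stage 3 (DIFF): s[0]=15, -12-15=-27, -12--12=0, -12--12=0, -15--12=-3, 12--15=27 -> [15, -27, 0, 0, -3, 27] (max |s|=27)
Overall max amplitude: 27

Answer: 27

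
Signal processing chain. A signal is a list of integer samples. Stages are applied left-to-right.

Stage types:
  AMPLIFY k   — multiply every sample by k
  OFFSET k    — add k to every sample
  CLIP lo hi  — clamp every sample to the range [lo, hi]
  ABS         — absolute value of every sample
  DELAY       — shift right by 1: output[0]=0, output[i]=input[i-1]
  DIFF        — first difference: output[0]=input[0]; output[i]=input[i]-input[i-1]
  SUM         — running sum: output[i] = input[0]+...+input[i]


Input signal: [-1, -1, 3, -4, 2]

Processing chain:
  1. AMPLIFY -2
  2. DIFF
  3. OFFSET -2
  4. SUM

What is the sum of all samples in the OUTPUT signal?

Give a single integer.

Input: [-1, -1, 3, -4, 2]
Stage 1 (AMPLIFY -2): -1*-2=2, -1*-2=2, 3*-2=-6, -4*-2=8, 2*-2=-4 -> [2, 2, -6, 8, -4]
Stage 2 (DIFF): s[0]=2, 2-2=0, -6-2=-8, 8--6=14, -4-8=-12 -> [2, 0, -8, 14, -12]
Stage 3 (OFFSET -2): 2+-2=0, 0+-2=-2, -8+-2=-10, 14+-2=12, -12+-2=-14 -> [0, -2, -10, 12, -14]
Stage 4 (SUM): sum[0..0]=0, sum[0..1]=-2, sum[0..2]=-12, sum[0..3]=0, sum[0..4]=-14 -> [0, -2, -12, 0, -14]
Output sum: -28

Answer: -28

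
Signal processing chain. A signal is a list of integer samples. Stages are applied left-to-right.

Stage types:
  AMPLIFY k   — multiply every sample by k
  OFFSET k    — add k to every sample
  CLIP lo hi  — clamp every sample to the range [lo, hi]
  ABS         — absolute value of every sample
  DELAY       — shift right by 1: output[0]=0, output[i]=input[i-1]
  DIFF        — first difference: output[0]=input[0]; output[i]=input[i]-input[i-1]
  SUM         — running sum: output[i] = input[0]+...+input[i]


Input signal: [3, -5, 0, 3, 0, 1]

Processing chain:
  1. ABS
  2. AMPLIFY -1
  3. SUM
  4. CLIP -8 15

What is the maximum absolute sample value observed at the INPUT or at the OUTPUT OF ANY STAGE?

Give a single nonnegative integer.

Input: [3, -5, 0, 3, 0, 1] (max |s|=5)
Stage 1 (ABS): |3|=3, |-5|=5, |0|=0, |3|=3, |0|=0, |1|=1 -> [3, 5, 0, 3, 0, 1] (max |s|=5)
Stage 2 (AMPLIFY -1): 3*-1=-3, 5*-1=-5, 0*-1=0, 3*-1=-3, 0*-1=0, 1*-1=-1 -> [-3, -5, 0, -3, 0, -1] (max |s|=5)
Stage 3 (SUM): sum[0..0]=-3, sum[0..1]=-8, sum[0..2]=-8, sum[0..3]=-11, sum[0..4]=-11, sum[0..5]=-12 -> [-3, -8, -8, -11, -11, -12] (max |s|=12)
Stage 4 (CLIP -8 15): clip(-3,-8,15)=-3, clip(-8,-8,15)=-8, clip(-8,-8,15)=-8, clip(-11,-8,15)=-8, clip(-11,-8,15)=-8, clip(-12,-8,15)=-8 -> [-3, -8, -8, -8, -8, -8] (max |s|=8)
Overall max amplitude: 12

Answer: 12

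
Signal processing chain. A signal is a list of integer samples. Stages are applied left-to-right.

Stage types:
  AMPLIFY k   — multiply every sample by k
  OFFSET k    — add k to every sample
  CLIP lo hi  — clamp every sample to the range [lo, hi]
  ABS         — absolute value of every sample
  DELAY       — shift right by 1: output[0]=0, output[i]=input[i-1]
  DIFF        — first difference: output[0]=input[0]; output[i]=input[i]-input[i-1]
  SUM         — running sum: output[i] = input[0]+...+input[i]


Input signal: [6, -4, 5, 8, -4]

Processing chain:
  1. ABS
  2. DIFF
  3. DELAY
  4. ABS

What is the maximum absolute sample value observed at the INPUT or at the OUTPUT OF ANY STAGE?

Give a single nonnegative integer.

Answer: 8

Derivation:
Input: [6, -4, 5, 8, -4] (max |s|=8)
Stage 1 (ABS): |6|=6, |-4|=4, |5|=5, |8|=8, |-4|=4 -> [6, 4, 5, 8, 4] (max |s|=8)
Stage 2 (DIFF): s[0]=6, 4-6=-2, 5-4=1, 8-5=3, 4-8=-4 -> [6, -2, 1, 3, -4] (max |s|=6)
Stage 3 (DELAY): [0, 6, -2, 1, 3] = [0, 6, -2, 1, 3] -> [0, 6, -2, 1, 3] (max |s|=6)
Stage 4 (ABS): |0|=0, |6|=6, |-2|=2, |1|=1, |3|=3 -> [0, 6, 2, 1, 3] (max |s|=6)
Overall max amplitude: 8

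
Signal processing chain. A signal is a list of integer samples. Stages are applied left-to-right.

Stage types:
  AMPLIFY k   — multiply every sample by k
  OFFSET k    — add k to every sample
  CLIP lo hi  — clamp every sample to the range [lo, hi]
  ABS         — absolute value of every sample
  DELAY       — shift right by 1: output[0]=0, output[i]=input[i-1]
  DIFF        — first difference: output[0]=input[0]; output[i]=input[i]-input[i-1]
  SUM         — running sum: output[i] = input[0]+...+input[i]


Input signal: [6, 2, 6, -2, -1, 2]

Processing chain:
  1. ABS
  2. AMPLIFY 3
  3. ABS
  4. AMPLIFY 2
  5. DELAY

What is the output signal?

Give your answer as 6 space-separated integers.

Answer: 0 36 12 36 12 6

Derivation:
Input: [6, 2, 6, -2, -1, 2]
Stage 1 (ABS): |6|=6, |2|=2, |6|=6, |-2|=2, |-1|=1, |2|=2 -> [6, 2, 6, 2, 1, 2]
Stage 2 (AMPLIFY 3): 6*3=18, 2*3=6, 6*3=18, 2*3=6, 1*3=3, 2*3=6 -> [18, 6, 18, 6, 3, 6]
Stage 3 (ABS): |18|=18, |6|=6, |18|=18, |6|=6, |3|=3, |6|=6 -> [18, 6, 18, 6, 3, 6]
Stage 4 (AMPLIFY 2): 18*2=36, 6*2=12, 18*2=36, 6*2=12, 3*2=6, 6*2=12 -> [36, 12, 36, 12, 6, 12]
Stage 5 (DELAY): [0, 36, 12, 36, 12, 6] = [0, 36, 12, 36, 12, 6] -> [0, 36, 12, 36, 12, 6]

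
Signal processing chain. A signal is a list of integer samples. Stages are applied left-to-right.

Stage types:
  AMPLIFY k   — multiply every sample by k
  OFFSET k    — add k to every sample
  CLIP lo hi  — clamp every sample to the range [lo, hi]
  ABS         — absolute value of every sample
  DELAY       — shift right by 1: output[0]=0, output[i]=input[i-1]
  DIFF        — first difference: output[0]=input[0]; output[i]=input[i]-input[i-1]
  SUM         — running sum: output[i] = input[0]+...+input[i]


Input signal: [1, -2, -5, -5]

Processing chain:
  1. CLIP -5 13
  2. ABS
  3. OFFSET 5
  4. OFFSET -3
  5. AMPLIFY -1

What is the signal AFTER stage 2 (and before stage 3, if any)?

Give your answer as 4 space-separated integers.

Answer: 1 2 5 5

Derivation:
Input: [1, -2, -5, -5]
Stage 1 (CLIP -5 13): clip(1,-5,13)=1, clip(-2,-5,13)=-2, clip(-5,-5,13)=-5, clip(-5,-5,13)=-5 -> [1, -2, -5, -5]
Stage 2 (ABS): |1|=1, |-2|=2, |-5|=5, |-5|=5 -> [1, 2, 5, 5]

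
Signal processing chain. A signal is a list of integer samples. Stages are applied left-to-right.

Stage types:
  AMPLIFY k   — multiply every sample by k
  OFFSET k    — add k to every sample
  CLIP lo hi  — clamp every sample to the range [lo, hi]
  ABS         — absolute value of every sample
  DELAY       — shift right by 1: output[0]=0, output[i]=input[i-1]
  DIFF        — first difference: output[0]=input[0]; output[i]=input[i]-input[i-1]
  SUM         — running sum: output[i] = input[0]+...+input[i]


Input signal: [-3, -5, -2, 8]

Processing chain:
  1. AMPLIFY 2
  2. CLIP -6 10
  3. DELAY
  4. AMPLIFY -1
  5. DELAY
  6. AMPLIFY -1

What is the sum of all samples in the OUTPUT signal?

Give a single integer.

Input: [-3, -5, -2, 8]
Stage 1 (AMPLIFY 2): -3*2=-6, -5*2=-10, -2*2=-4, 8*2=16 -> [-6, -10, -4, 16]
Stage 2 (CLIP -6 10): clip(-6,-6,10)=-6, clip(-10,-6,10)=-6, clip(-4,-6,10)=-4, clip(16,-6,10)=10 -> [-6, -6, -4, 10]
Stage 3 (DELAY): [0, -6, -6, -4] = [0, -6, -6, -4] -> [0, -6, -6, -4]
Stage 4 (AMPLIFY -1): 0*-1=0, -6*-1=6, -6*-1=6, -4*-1=4 -> [0, 6, 6, 4]
Stage 5 (DELAY): [0, 0, 6, 6] = [0, 0, 6, 6] -> [0, 0, 6, 6]
Stage 6 (AMPLIFY -1): 0*-1=0, 0*-1=0, 6*-1=-6, 6*-1=-6 -> [0, 0, -6, -6]
Output sum: -12

Answer: -12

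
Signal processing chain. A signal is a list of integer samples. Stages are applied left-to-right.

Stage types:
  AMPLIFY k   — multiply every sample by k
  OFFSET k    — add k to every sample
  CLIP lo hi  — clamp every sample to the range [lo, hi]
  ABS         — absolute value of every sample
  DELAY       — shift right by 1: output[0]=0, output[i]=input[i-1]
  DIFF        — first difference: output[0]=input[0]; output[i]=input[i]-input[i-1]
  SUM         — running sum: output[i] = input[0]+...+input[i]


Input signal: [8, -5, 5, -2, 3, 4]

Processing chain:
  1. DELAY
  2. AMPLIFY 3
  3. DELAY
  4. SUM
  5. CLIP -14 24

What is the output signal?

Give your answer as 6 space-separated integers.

Input: [8, -5, 5, -2, 3, 4]
Stage 1 (DELAY): [0, 8, -5, 5, -2, 3] = [0, 8, -5, 5, -2, 3] -> [0, 8, -5, 5, -2, 3]
Stage 2 (AMPLIFY 3): 0*3=0, 8*3=24, -5*3=-15, 5*3=15, -2*3=-6, 3*3=9 -> [0, 24, -15, 15, -6, 9]
Stage 3 (DELAY): [0, 0, 24, -15, 15, -6] = [0, 0, 24, -15, 15, -6] -> [0, 0, 24, -15, 15, -6]
Stage 4 (SUM): sum[0..0]=0, sum[0..1]=0, sum[0..2]=24, sum[0..3]=9, sum[0..4]=24, sum[0..5]=18 -> [0, 0, 24, 9, 24, 18]
Stage 5 (CLIP -14 24): clip(0,-14,24)=0, clip(0,-14,24)=0, clip(24,-14,24)=24, clip(9,-14,24)=9, clip(24,-14,24)=24, clip(18,-14,24)=18 -> [0, 0, 24, 9, 24, 18]

Answer: 0 0 24 9 24 18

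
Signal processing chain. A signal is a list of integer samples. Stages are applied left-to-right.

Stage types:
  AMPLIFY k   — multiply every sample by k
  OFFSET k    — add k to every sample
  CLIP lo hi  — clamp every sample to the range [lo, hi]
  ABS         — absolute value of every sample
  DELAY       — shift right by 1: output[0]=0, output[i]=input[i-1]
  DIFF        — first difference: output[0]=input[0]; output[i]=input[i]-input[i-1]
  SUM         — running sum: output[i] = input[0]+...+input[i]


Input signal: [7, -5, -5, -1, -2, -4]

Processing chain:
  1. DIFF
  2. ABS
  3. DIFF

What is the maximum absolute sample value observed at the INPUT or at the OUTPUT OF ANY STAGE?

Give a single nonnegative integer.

Answer: 12

Derivation:
Input: [7, -5, -5, -1, -2, -4] (max |s|=7)
Stage 1 (DIFF): s[0]=7, -5-7=-12, -5--5=0, -1--5=4, -2--1=-1, -4--2=-2 -> [7, -12, 0, 4, -1, -2] (max |s|=12)
Stage 2 (ABS): |7|=7, |-12|=12, |0|=0, |4|=4, |-1|=1, |-2|=2 -> [7, 12, 0, 4, 1, 2] (max |s|=12)
Stage 3 (DIFF): s[0]=7, 12-7=5, 0-12=-12, 4-0=4, 1-4=-3, 2-1=1 -> [7, 5, -12, 4, -3, 1] (max |s|=12)
Overall max amplitude: 12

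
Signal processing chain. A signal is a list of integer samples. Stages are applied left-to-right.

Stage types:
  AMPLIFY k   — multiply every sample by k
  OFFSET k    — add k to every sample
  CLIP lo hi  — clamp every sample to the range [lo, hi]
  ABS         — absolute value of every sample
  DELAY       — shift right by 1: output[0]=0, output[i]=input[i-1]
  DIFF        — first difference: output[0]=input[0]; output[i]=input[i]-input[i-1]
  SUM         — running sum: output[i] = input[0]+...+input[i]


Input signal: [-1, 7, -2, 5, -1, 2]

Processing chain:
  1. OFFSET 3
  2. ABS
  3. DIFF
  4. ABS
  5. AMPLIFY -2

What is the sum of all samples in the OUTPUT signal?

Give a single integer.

Input: [-1, 7, -2, 5, -1, 2]
Stage 1 (OFFSET 3): -1+3=2, 7+3=10, -2+3=1, 5+3=8, -1+3=2, 2+3=5 -> [2, 10, 1, 8, 2, 5]
Stage 2 (ABS): |2|=2, |10|=10, |1|=1, |8|=8, |2|=2, |5|=5 -> [2, 10, 1, 8, 2, 5]
Stage 3 (DIFF): s[0]=2, 10-2=8, 1-10=-9, 8-1=7, 2-8=-6, 5-2=3 -> [2, 8, -9, 7, -6, 3]
Stage 4 (ABS): |2|=2, |8|=8, |-9|=9, |7|=7, |-6|=6, |3|=3 -> [2, 8, 9, 7, 6, 3]
Stage 5 (AMPLIFY -2): 2*-2=-4, 8*-2=-16, 9*-2=-18, 7*-2=-14, 6*-2=-12, 3*-2=-6 -> [-4, -16, -18, -14, -12, -6]
Output sum: -70

Answer: -70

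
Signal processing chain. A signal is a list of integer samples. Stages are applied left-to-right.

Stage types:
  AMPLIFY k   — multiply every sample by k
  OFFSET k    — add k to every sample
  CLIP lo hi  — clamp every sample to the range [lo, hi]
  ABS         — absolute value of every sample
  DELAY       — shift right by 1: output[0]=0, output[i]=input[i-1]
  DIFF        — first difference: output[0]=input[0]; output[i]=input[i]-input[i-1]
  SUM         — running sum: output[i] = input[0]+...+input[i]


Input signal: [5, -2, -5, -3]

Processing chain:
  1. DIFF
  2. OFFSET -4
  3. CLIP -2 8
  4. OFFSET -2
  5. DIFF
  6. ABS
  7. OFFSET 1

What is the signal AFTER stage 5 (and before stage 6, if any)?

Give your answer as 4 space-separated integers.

Input: [5, -2, -5, -3]
Stage 1 (DIFF): s[0]=5, -2-5=-7, -5--2=-3, -3--5=2 -> [5, -7, -3, 2]
Stage 2 (OFFSET -4): 5+-4=1, -7+-4=-11, -3+-4=-7, 2+-4=-2 -> [1, -11, -7, -2]
Stage 3 (CLIP -2 8): clip(1,-2,8)=1, clip(-11,-2,8)=-2, clip(-7,-2,8)=-2, clip(-2,-2,8)=-2 -> [1, -2, -2, -2]
Stage 4 (OFFSET -2): 1+-2=-1, -2+-2=-4, -2+-2=-4, -2+-2=-4 -> [-1, -4, -4, -4]
Stage 5 (DIFF): s[0]=-1, -4--1=-3, -4--4=0, -4--4=0 -> [-1, -3, 0, 0]

Answer: -1 -3 0 0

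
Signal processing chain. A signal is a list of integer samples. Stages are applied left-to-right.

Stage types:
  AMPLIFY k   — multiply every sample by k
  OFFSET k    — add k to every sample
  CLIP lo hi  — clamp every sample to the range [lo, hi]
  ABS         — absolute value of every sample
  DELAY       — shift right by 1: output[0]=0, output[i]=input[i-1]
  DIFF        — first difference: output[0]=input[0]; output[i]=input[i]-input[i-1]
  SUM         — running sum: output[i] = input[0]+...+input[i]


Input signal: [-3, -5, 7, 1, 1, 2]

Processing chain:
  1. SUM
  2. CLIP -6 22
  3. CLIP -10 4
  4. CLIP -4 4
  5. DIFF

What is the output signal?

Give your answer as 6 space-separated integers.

Input: [-3, -5, 7, 1, 1, 2]
Stage 1 (SUM): sum[0..0]=-3, sum[0..1]=-8, sum[0..2]=-1, sum[0..3]=0, sum[0..4]=1, sum[0..5]=3 -> [-3, -8, -1, 0, 1, 3]
Stage 2 (CLIP -6 22): clip(-3,-6,22)=-3, clip(-8,-6,22)=-6, clip(-1,-6,22)=-1, clip(0,-6,22)=0, clip(1,-6,22)=1, clip(3,-6,22)=3 -> [-3, -6, -1, 0, 1, 3]
Stage 3 (CLIP -10 4): clip(-3,-10,4)=-3, clip(-6,-10,4)=-6, clip(-1,-10,4)=-1, clip(0,-10,4)=0, clip(1,-10,4)=1, clip(3,-10,4)=3 -> [-3, -6, -1, 0, 1, 3]
Stage 4 (CLIP -4 4): clip(-3,-4,4)=-3, clip(-6,-4,4)=-4, clip(-1,-4,4)=-1, clip(0,-4,4)=0, clip(1,-4,4)=1, clip(3,-4,4)=3 -> [-3, -4, -1, 0, 1, 3]
Stage 5 (DIFF): s[0]=-3, -4--3=-1, -1--4=3, 0--1=1, 1-0=1, 3-1=2 -> [-3, -1, 3, 1, 1, 2]

Answer: -3 -1 3 1 1 2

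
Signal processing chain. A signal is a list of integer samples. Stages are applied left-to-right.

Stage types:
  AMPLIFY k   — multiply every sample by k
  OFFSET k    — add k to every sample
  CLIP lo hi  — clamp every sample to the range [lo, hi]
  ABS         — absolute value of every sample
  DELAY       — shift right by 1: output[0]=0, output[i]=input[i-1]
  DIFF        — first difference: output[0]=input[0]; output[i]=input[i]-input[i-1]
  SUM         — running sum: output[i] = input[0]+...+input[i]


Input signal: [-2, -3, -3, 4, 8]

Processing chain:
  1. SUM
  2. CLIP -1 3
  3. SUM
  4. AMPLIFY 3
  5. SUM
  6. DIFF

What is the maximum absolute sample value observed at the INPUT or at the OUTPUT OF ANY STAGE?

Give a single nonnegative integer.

Answer: 33

Derivation:
Input: [-2, -3, -3, 4, 8] (max |s|=8)
Stage 1 (SUM): sum[0..0]=-2, sum[0..1]=-5, sum[0..2]=-8, sum[0..3]=-4, sum[0..4]=4 -> [-2, -5, -8, -4, 4] (max |s|=8)
Stage 2 (CLIP -1 3): clip(-2,-1,3)=-1, clip(-5,-1,3)=-1, clip(-8,-1,3)=-1, clip(-4,-1,3)=-1, clip(4,-1,3)=3 -> [-1, -1, -1, -1, 3] (max |s|=3)
Stage 3 (SUM): sum[0..0]=-1, sum[0..1]=-2, sum[0..2]=-3, sum[0..3]=-4, sum[0..4]=-1 -> [-1, -2, -3, -4, -1] (max |s|=4)
Stage 4 (AMPLIFY 3): -1*3=-3, -2*3=-6, -3*3=-9, -4*3=-12, -1*3=-3 -> [-3, -6, -9, -12, -3] (max |s|=12)
Stage 5 (SUM): sum[0..0]=-3, sum[0..1]=-9, sum[0..2]=-18, sum[0..3]=-30, sum[0..4]=-33 -> [-3, -9, -18, -30, -33] (max |s|=33)
Stage 6 (DIFF): s[0]=-3, -9--3=-6, -18--9=-9, -30--18=-12, -33--30=-3 -> [-3, -6, -9, -12, -3] (max |s|=12)
Overall max amplitude: 33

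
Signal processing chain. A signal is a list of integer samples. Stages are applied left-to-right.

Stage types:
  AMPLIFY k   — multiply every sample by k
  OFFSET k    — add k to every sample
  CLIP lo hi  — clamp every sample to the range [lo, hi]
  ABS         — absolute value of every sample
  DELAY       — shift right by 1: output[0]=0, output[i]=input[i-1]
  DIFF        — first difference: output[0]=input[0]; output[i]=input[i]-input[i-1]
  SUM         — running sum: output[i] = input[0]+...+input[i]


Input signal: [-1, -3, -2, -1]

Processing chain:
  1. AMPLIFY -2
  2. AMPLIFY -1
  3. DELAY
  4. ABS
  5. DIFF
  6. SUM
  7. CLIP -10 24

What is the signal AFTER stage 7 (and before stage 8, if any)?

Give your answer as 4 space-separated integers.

Input: [-1, -3, -2, -1]
Stage 1 (AMPLIFY -2): -1*-2=2, -3*-2=6, -2*-2=4, -1*-2=2 -> [2, 6, 4, 2]
Stage 2 (AMPLIFY -1): 2*-1=-2, 6*-1=-6, 4*-1=-4, 2*-1=-2 -> [-2, -6, -4, -2]
Stage 3 (DELAY): [0, -2, -6, -4] = [0, -2, -6, -4] -> [0, -2, -6, -4]
Stage 4 (ABS): |0|=0, |-2|=2, |-6|=6, |-4|=4 -> [0, 2, 6, 4]
Stage 5 (DIFF): s[0]=0, 2-0=2, 6-2=4, 4-6=-2 -> [0, 2, 4, -2]
Stage 6 (SUM): sum[0..0]=0, sum[0..1]=2, sum[0..2]=6, sum[0..3]=4 -> [0, 2, 6, 4]
Stage 7 (CLIP -10 24): clip(0,-10,24)=0, clip(2,-10,24)=2, clip(6,-10,24)=6, clip(4,-10,24)=4 -> [0, 2, 6, 4]

Answer: 0 2 6 4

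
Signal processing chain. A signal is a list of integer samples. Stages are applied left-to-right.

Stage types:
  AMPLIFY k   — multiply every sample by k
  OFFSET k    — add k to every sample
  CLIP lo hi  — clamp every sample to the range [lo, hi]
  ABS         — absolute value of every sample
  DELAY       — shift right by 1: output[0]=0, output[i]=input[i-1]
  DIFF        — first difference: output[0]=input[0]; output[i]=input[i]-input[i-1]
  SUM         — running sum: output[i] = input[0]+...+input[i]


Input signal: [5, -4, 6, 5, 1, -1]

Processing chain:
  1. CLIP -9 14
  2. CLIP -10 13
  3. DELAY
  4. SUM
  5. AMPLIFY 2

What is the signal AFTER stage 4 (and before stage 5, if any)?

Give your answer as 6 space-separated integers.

Answer: 0 5 1 7 12 13

Derivation:
Input: [5, -4, 6, 5, 1, -1]
Stage 1 (CLIP -9 14): clip(5,-9,14)=5, clip(-4,-9,14)=-4, clip(6,-9,14)=6, clip(5,-9,14)=5, clip(1,-9,14)=1, clip(-1,-9,14)=-1 -> [5, -4, 6, 5, 1, -1]
Stage 2 (CLIP -10 13): clip(5,-10,13)=5, clip(-4,-10,13)=-4, clip(6,-10,13)=6, clip(5,-10,13)=5, clip(1,-10,13)=1, clip(-1,-10,13)=-1 -> [5, -4, 6, 5, 1, -1]
Stage 3 (DELAY): [0, 5, -4, 6, 5, 1] = [0, 5, -4, 6, 5, 1] -> [0, 5, -4, 6, 5, 1]
Stage 4 (SUM): sum[0..0]=0, sum[0..1]=5, sum[0..2]=1, sum[0..3]=7, sum[0..4]=12, sum[0..5]=13 -> [0, 5, 1, 7, 12, 13]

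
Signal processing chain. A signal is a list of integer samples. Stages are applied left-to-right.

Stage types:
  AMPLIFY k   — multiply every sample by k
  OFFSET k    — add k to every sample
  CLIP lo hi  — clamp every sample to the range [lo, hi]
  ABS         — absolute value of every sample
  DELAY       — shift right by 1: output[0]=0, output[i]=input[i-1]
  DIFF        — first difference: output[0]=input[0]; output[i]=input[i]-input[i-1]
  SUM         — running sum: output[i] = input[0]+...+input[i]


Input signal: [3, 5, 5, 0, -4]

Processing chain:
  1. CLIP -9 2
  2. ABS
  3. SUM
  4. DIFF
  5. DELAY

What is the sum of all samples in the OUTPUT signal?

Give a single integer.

Input: [3, 5, 5, 0, -4]
Stage 1 (CLIP -9 2): clip(3,-9,2)=2, clip(5,-9,2)=2, clip(5,-9,2)=2, clip(0,-9,2)=0, clip(-4,-9,2)=-4 -> [2, 2, 2, 0, -4]
Stage 2 (ABS): |2|=2, |2|=2, |2|=2, |0|=0, |-4|=4 -> [2, 2, 2, 0, 4]
Stage 3 (SUM): sum[0..0]=2, sum[0..1]=4, sum[0..2]=6, sum[0..3]=6, sum[0..4]=10 -> [2, 4, 6, 6, 10]
Stage 4 (DIFF): s[0]=2, 4-2=2, 6-4=2, 6-6=0, 10-6=4 -> [2, 2, 2, 0, 4]
Stage 5 (DELAY): [0, 2, 2, 2, 0] = [0, 2, 2, 2, 0] -> [0, 2, 2, 2, 0]
Output sum: 6

Answer: 6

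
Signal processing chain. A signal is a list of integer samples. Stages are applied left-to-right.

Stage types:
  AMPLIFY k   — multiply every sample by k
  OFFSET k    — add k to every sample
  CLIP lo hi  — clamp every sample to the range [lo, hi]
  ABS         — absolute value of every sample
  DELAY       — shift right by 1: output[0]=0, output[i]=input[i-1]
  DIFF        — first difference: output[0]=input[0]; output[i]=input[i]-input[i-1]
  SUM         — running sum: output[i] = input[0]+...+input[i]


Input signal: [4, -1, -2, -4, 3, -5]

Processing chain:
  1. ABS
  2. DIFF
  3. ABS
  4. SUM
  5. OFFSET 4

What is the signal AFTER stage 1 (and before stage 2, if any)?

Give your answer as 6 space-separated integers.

Answer: 4 1 2 4 3 5

Derivation:
Input: [4, -1, -2, -4, 3, -5]
Stage 1 (ABS): |4|=4, |-1|=1, |-2|=2, |-4|=4, |3|=3, |-5|=5 -> [4, 1, 2, 4, 3, 5]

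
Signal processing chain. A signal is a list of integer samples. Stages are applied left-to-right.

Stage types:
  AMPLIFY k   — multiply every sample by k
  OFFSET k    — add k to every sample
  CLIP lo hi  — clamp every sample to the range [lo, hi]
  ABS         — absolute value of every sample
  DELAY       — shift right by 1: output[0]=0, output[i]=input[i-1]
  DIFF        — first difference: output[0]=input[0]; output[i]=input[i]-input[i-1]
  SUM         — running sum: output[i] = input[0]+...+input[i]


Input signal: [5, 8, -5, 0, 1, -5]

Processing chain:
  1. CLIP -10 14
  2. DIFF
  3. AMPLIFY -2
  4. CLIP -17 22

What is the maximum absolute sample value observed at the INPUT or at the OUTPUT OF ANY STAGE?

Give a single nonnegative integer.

Answer: 26

Derivation:
Input: [5, 8, -5, 0, 1, -5] (max |s|=8)
Stage 1 (CLIP -10 14): clip(5,-10,14)=5, clip(8,-10,14)=8, clip(-5,-10,14)=-5, clip(0,-10,14)=0, clip(1,-10,14)=1, clip(-5,-10,14)=-5 -> [5, 8, -5, 0, 1, -5] (max |s|=8)
Stage 2 (DIFF): s[0]=5, 8-5=3, -5-8=-13, 0--5=5, 1-0=1, -5-1=-6 -> [5, 3, -13, 5, 1, -6] (max |s|=13)
Stage 3 (AMPLIFY -2): 5*-2=-10, 3*-2=-6, -13*-2=26, 5*-2=-10, 1*-2=-2, -6*-2=12 -> [-10, -6, 26, -10, -2, 12] (max |s|=26)
Stage 4 (CLIP -17 22): clip(-10,-17,22)=-10, clip(-6,-17,22)=-6, clip(26,-17,22)=22, clip(-10,-17,22)=-10, clip(-2,-17,22)=-2, clip(12,-17,22)=12 -> [-10, -6, 22, -10, -2, 12] (max |s|=22)
Overall max amplitude: 26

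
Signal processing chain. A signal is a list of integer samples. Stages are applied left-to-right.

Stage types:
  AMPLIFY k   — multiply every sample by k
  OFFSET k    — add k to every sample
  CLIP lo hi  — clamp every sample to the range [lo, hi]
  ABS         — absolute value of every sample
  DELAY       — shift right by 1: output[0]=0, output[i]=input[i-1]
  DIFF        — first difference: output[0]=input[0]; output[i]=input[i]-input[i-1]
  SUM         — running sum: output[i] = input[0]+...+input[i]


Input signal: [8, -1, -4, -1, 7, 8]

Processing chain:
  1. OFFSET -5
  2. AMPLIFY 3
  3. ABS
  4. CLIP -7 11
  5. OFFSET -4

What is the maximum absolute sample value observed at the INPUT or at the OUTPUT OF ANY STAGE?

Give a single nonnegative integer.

Answer: 27

Derivation:
Input: [8, -1, -4, -1, 7, 8] (max |s|=8)
Stage 1 (OFFSET -5): 8+-5=3, -1+-5=-6, -4+-5=-9, -1+-5=-6, 7+-5=2, 8+-5=3 -> [3, -6, -9, -6, 2, 3] (max |s|=9)
Stage 2 (AMPLIFY 3): 3*3=9, -6*3=-18, -9*3=-27, -6*3=-18, 2*3=6, 3*3=9 -> [9, -18, -27, -18, 6, 9] (max |s|=27)
Stage 3 (ABS): |9|=9, |-18|=18, |-27|=27, |-18|=18, |6|=6, |9|=9 -> [9, 18, 27, 18, 6, 9] (max |s|=27)
Stage 4 (CLIP -7 11): clip(9,-7,11)=9, clip(18,-7,11)=11, clip(27,-7,11)=11, clip(18,-7,11)=11, clip(6,-7,11)=6, clip(9,-7,11)=9 -> [9, 11, 11, 11, 6, 9] (max |s|=11)
Stage 5 (OFFSET -4): 9+-4=5, 11+-4=7, 11+-4=7, 11+-4=7, 6+-4=2, 9+-4=5 -> [5, 7, 7, 7, 2, 5] (max |s|=7)
Overall max amplitude: 27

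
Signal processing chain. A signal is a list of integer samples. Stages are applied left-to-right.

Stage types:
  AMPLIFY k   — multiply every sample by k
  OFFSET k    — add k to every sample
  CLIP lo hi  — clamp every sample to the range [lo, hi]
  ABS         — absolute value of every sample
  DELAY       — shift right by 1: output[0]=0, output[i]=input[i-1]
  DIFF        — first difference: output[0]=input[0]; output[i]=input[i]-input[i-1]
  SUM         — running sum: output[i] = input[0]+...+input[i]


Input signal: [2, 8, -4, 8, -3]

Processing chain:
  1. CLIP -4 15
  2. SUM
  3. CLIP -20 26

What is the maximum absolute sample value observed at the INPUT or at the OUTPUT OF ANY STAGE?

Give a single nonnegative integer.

Input: [2, 8, -4, 8, -3] (max |s|=8)
Stage 1 (CLIP -4 15): clip(2,-4,15)=2, clip(8,-4,15)=8, clip(-4,-4,15)=-4, clip(8,-4,15)=8, clip(-3,-4,15)=-3 -> [2, 8, -4, 8, -3] (max |s|=8)
Stage 2 (SUM): sum[0..0]=2, sum[0..1]=10, sum[0..2]=6, sum[0..3]=14, sum[0..4]=11 -> [2, 10, 6, 14, 11] (max |s|=14)
Stage 3 (CLIP -20 26): clip(2,-20,26)=2, clip(10,-20,26)=10, clip(6,-20,26)=6, clip(14,-20,26)=14, clip(11,-20,26)=11 -> [2, 10, 6, 14, 11] (max |s|=14)
Overall max amplitude: 14

Answer: 14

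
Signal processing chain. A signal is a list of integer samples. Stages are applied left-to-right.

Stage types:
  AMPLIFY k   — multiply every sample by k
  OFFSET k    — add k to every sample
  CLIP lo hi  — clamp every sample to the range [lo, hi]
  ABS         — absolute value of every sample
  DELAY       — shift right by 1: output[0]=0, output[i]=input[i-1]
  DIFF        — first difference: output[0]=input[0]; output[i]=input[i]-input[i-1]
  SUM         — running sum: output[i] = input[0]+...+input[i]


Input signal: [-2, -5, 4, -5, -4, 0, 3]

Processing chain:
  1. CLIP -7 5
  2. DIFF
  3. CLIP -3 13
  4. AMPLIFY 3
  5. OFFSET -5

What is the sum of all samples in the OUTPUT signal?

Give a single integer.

Input: [-2, -5, 4, -5, -4, 0, 3]
Stage 1 (CLIP -7 5): clip(-2,-7,5)=-2, clip(-5,-7,5)=-5, clip(4,-7,5)=4, clip(-5,-7,5)=-5, clip(-4,-7,5)=-4, clip(0,-7,5)=0, clip(3,-7,5)=3 -> [-2, -5, 4, -5, -4, 0, 3]
Stage 2 (DIFF): s[0]=-2, -5--2=-3, 4--5=9, -5-4=-9, -4--5=1, 0--4=4, 3-0=3 -> [-2, -3, 9, -9, 1, 4, 3]
Stage 3 (CLIP -3 13): clip(-2,-3,13)=-2, clip(-3,-3,13)=-3, clip(9,-3,13)=9, clip(-9,-3,13)=-3, clip(1,-3,13)=1, clip(4,-3,13)=4, clip(3,-3,13)=3 -> [-2, -3, 9, -3, 1, 4, 3]
Stage 4 (AMPLIFY 3): -2*3=-6, -3*3=-9, 9*3=27, -3*3=-9, 1*3=3, 4*3=12, 3*3=9 -> [-6, -9, 27, -9, 3, 12, 9]
Stage 5 (OFFSET -5): -6+-5=-11, -9+-5=-14, 27+-5=22, -9+-5=-14, 3+-5=-2, 12+-5=7, 9+-5=4 -> [-11, -14, 22, -14, -2, 7, 4]
Output sum: -8

Answer: -8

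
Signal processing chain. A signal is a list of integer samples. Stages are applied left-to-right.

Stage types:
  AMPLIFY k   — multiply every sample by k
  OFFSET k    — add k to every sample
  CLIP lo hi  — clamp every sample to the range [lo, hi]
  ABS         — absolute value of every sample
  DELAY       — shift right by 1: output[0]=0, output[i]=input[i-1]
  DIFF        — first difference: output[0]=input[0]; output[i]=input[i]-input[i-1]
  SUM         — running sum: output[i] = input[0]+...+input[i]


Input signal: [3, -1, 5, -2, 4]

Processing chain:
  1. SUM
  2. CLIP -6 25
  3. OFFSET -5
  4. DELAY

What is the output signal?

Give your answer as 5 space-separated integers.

Input: [3, -1, 5, -2, 4]
Stage 1 (SUM): sum[0..0]=3, sum[0..1]=2, sum[0..2]=7, sum[0..3]=5, sum[0..4]=9 -> [3, 2, 7, 5, 9]
Stage 2 (CLIP -6 25): clip(3,-6,25)=3, clip(2,-6,25)=2, clip(7,-6,25)=7, clip(5,-6,25)=5, clip(9,-6,25)=9 -> [3, 2, 7, 5, 9]
Stage 3 (OFFSET -5): 3+-5=-2, 2+-5=-3, 7+-5=2, 5+-5=0, 9+-5=4 -> [-2, -3, 2, 0, 4]
Stage 4 (DELAY): [0, -2, -3, 2, 0] = [0, -2, -3, 2, 0] -> [0, -2, -3, 2, 0]

Answer: 0 -2 -3 2 0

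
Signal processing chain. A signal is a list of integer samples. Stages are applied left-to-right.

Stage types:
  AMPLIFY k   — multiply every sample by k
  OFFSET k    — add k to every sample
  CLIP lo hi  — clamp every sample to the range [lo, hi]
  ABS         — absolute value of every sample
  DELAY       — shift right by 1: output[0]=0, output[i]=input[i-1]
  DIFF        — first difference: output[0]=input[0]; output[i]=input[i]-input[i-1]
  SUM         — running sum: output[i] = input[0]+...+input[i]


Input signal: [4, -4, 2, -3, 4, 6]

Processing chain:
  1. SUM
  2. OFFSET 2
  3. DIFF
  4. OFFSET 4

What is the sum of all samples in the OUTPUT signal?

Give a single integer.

Input: [4, -4, 2, -3, 4, 6]
Stage 1 (SUM): sum[0..0]=4, sum[0..1]=0, sum[0..2]=2, sum[0..3]=-1, sum[0..4]=3, sum[0..5]=9 -> [4, 0, 2, -1, 3, 9]
Stage 2 (OFFSET 2): 4+2=6, 0+2=2, 2+2=4, -1+2=1, 3+2=5, 9+2=11 -> [6, 2, 4, 1, 5, 11]
Stage 3 (DIFF): s[0]=6, 2-6=-4, 4-2=2, 1-4=-3, 5-1=4, 11-5=6 -> [6, -4, 2, -3, 4, 6]
Stage 4 (OFFSET 4): 6+4=10, -4+4=0, 2+4=6, -3+4=1, 4+4=8, 6+4=10 -> [10, 0, 6, 1, 8, 10]
Output sum: 35

Answer: 35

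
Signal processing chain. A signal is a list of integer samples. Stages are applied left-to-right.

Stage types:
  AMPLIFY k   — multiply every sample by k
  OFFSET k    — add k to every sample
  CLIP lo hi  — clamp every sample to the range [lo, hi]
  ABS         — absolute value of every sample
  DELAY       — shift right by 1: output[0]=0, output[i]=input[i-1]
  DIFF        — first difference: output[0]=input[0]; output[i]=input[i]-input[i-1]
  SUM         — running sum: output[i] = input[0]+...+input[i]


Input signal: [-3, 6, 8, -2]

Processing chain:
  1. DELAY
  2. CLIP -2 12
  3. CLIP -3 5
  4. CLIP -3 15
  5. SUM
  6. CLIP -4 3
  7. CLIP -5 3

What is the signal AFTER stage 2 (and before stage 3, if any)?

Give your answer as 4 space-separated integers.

Input: [-3, 6, 8, -2]
Stage 1 (DELAY): [0, -3, 6, 8] = [0, -3, 6, 8] -> [0, -3, 6, 8]
Stage 2 (CLIP -2 12): clip(0,-2,12)=0, clip(-3,-2,12)=-2, clip(6,-2,12)=6, clip(8,-2,12)=8 -> [0, -2, 6, 8]

Answer: 0 -2 6 8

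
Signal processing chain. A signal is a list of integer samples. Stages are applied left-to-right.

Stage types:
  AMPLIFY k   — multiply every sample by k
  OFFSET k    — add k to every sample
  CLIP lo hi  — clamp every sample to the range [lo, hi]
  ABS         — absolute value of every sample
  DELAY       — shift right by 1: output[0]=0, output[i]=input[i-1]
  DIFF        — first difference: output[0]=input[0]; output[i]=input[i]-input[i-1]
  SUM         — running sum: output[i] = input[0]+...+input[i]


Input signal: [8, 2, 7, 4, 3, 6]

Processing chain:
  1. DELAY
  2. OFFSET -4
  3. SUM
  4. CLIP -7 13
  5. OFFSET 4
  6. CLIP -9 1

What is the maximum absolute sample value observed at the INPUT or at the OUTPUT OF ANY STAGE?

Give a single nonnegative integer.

Input: [8, 2, 7, 4, 3, 6] (max |s|=8)
Stage 1 (DELAY): [0, 8, 2, 7, 4, 3] = [0, 8, 2, 7, 4, 3] -> [0, 8, 2, 7, 4, 3] (max |s|=8)
Stage 2 (OFFSET -4): 0+-4=-4, 8+-4=4, 2+-4=-2, 7+-4=3, 4+-4=0, 3+-4=-1 -> [-4, 4, -2, 3, 0, -1] (max |s|=4)
Stage 3 (SUM): sum[0..0]=-4, sum[0..1]=0, sum[0..2]=-2, sum[0..3]=1, sum[0..4]=1, sum[0..5]=0 -> [-4, 0, -2, 1, 1, 0] (max |s|=4)
Stage 4 (CLIP -7 13): clip(-4,-7,13)=-4, clip(0,-7,13)=0, clip(-2,-7,13)=-2, clip(1,-7,13)=1, clip(1,-7,13)=1, clip(0,-7,13)=0 -> [-4, 0, -2, 1, 1, 0] (max |s|=4)
Stage 5 (OFFSET 4): -4+4=0, 0+4=4, -2+4=2, 1+4=5, 1+4=5, 0+4=4 -> [0, 4, 2, 5, 5, 4] (max |s|=5)
Stage 6 (CLIP -9 1): clip(0,-9,1)=0, clip(4,-9,1)=1, clip(2,-9,1)=1, clip(5,-9,1)=1, clip(5,-9,1)=1, clip(4,-9,1)=1 -> [0, 1, 1, 1, 1, 1] (max |s|=1)
Overall max amplitude: 8

Answer: 8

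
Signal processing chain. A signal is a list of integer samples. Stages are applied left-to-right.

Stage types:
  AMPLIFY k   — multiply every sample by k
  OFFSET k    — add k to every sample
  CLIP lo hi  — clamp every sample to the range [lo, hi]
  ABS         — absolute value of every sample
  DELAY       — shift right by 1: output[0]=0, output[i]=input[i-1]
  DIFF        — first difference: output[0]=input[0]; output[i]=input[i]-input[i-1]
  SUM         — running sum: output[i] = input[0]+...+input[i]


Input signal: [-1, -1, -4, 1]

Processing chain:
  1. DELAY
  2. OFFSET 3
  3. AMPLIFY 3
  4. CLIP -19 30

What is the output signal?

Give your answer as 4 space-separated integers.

Input: [-1, -1, -4, 1]
Stage 1 (DELAY): [0, -1, -1, -4] = [0, -1, -1, -4] -> [0, -1, -1, -4]
Stage 2 (OFFSET 3): 0+3=3, -1+3=2, -1+3=2, -4+3=-1 -> [3, 2, 2, -1]
Stage 3 (AMPLIFY 3): 3*3=9, 2*3=6, 2*3=6, -1*3=-3 -> [9, 6, 6, -3]
Stage 4 (CLIP -19 30): clip(9,-19,30)=9, clip(6,-19,30)=6, clip(6,-19,30)=6, clip(-3,-19,30)=-3 -> [9, 6, 6, -3]

Answer: 9 6 6 -3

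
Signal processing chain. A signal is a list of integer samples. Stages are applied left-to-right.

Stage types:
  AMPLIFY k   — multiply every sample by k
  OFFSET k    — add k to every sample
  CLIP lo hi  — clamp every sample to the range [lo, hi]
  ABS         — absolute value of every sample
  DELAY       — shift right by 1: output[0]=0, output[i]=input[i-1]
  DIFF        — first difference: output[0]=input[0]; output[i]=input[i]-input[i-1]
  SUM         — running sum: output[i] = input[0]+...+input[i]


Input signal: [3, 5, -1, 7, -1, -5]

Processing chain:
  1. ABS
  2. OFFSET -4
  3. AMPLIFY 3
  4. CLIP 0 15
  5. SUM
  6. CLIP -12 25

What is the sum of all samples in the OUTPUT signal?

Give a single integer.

Answer: 45

Derivation:
Input: [3, 5, -1, 7, -1, -5]
Stage 1 (ABS): |3|=3, |5|=5, |-1|=1, |7|=7, |-1|=1, |-5|=5 -> [3, 5, 1, 7, 1, 5]
Stage 2 (OFFSET -4): 3+-4=-1, 5+-4=1, 1+-4=-3, 7+-4=3, 1+-4=-3, 5+-4=1 -> [-1, 1, -3, 3, -3, 1]
Stage 3 (AMPLIFY 3): -1*3=-3, 1*3=3, -3*3=-9, 3*3=9, -3*3=-9, 1*3=3 -> [-3, 3, -9, 9, -9, 3]
Stage 4 (CLIP 0 15): clip(-3,0,15)=0, clip(3,0,15)=3, clip(-9,0,15)=0, clip(9,0,15)=9, clip(-9,0,15)=0, clip(3,0,15)=3 -> [0, 3, 0, 9, 0, 3]
Stage 5 (SUM): sum[0..0]=0, sum[0..1]=3, sum[0..2]=3, sum[0..3]=12, sum[0..4]=12, sum[0..5]=15 -> [0, 3, 3, 12, 12, 15]
Stage 6 (CLIP -12 25): clip(0,-12,25)=0, clip(3,-12,25)=3, clip(3,-12,25)=3, clip(12,-12,25)=12, clip(12,-12,25)=12, clip(15,-12,25)=15 -> [0, 3, 3, 12, 12, 15]
Output sum: 45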